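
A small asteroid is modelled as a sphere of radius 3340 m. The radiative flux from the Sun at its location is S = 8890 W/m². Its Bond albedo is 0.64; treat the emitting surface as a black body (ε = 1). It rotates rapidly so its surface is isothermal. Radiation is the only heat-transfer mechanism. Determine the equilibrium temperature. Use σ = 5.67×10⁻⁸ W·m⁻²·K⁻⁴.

At equilibrium, absorbed power = emitted power.
Absorbing cross-section = πr² = 3.505×10⁷ m²; emitting surface = 4πr² = 1.402×10⁸ m² (ratio 4).
(1−a)S·A_cross = εσ·A_surf·T⁴  ⇒  T⁴ = (1−a)S/(4σ).
T⁴ = 0.360·8890/(4·5.67×10⁻⁸) = 1.411×10¹⁰ K⁴.
T = (1.411×10¹⁰)^(1/4).

T ≈ 345 K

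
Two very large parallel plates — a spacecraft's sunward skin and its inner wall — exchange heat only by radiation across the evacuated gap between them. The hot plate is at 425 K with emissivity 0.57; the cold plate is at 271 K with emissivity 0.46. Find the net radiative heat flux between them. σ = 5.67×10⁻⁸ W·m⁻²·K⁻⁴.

q ≈ 527 W/m²

For two infinite grey parallel plates, q = σ(T₁⁴ − T₂⁴)/(1/ε₁ + 1/ε₂ − 1).
T₁⁴ − T₂⁴ = 3.263×10¹⁰ − 5.394×10⁹ = 2.723×10¹⁰ K⁴.
1/ε₁ + 1/ε₂ − 1 = 1.754 + 2.174 − 1 = 2.928.
q = 5.67×10⁻⁸ × 2.723×10¹⁰ / 2.928.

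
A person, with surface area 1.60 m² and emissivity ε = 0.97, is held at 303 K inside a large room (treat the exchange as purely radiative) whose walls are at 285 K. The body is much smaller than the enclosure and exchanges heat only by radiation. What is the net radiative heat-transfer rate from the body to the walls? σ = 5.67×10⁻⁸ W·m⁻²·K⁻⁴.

For a small grey body in a large enclosure: P_net = εσA(T_body⁴ − T_wall⁴).
A = 1.60 m²; T_body⁴ − T_wall⁴ = 8.429×10⁹ − 6.598×10⁹ = 1.831×10⁹ K⁴.
|P_net| = 0.97·5.67×10⁻⁸·1.600·1.831×10⁹.

P_net ≈ 161 W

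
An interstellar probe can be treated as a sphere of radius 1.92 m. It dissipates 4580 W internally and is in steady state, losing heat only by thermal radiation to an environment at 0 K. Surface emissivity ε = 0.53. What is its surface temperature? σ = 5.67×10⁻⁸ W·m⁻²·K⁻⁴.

T ≈ 239 K

Steady state: internal power = radiated power, P = εσA T⁴.
Radiating area A = 4πr² = 46.32 m².
T⁴ = P/(εσA) = 4580/(0.53·5.67×10⁻⁸·46.32) = 3.290×10⁹ K⁴.
T = (3.290×10⁹)^(1/4).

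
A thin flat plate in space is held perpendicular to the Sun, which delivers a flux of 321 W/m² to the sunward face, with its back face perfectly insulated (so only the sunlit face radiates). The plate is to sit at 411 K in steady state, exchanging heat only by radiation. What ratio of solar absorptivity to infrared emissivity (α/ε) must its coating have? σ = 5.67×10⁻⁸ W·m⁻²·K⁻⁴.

α/ε ≈ 5.04

Balance: αS·A = εσ·1A·T⁴ ⇒ α/ε = σT⁴/S.
α/ε = 5.67×10⁻⁸·(411)⁴/321 = 5.67×10⁻⁸·2.853×10¹⁰/321.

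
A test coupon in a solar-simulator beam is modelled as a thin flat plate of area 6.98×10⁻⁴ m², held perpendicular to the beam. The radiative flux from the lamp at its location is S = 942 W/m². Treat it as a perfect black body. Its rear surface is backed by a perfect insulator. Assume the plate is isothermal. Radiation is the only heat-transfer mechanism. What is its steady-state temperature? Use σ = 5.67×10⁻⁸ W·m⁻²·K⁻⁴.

T ≈ 359 K

At equilibrium, absorbed power = emitted power.
Absorbing cross-section = A = 6.980×10⁻⁴ m²; emitting surface = A = 6.980×10⁻⁴ m² (ratio 1).
S·A_cross = εσ·A_surf·T⁴  ⇒  T⁴ = S/(1σ).
T⁴ = 1.00·942/(1·5.67×10⁻⁸) = 1.661×10¹⁰ K⁴.
T = (1.661×10¹⁰)^(1/4).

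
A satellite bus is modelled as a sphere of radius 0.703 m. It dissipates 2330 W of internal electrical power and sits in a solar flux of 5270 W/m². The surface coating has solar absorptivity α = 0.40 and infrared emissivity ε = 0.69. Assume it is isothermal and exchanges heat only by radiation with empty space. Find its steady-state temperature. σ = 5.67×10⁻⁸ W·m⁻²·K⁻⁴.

At steady state, absorbed solar power + internal power = radiated power.
Absorbed: α·S·A_cross = 0.40·5270·1.553 = 3273 W (cross-section πr²).
Total input = 3273 + 2330 = 5603 W.
Radiated: εσ·A_surf·T⁴ with A_surf = 4πr² = 6.210 m².
T⁴ = 5603/(0.69·5.67×10⁻⁸·6.210) = 2.306×10¹⁰ K⁴.

T ≈ 390 K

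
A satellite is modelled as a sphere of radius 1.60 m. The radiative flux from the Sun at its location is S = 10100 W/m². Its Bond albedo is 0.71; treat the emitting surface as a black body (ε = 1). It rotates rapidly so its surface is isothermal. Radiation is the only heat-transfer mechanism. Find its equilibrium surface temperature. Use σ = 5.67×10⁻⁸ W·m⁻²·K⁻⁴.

At equilibrium, absorbed power = emitted power.
Absorbing cross-section = πr² = 8.042 m²; emitting surface = 4πr² = 32.17 m² (ratio 4).
(1−a)S·A_cross = εσ·A_surf·T⁴  ⇒  T⁴ = (1−a)S/(4σ).
T⁴ = 0.290·10100/(4·5.67×10⁻⁸) = 1.291×10¹⁰ K⁴.
T = (1.291×10¹⁰)^(1/4).

T ≈ 337 K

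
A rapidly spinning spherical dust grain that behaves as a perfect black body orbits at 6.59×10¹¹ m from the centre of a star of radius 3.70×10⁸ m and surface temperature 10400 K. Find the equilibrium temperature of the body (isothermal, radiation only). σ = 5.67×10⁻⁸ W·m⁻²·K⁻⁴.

T ≈ 174 K

The star's surface emits σT_*⁴; at distance d the flux is S = σT_*⁴(R_*/d)².
S = 5.67×10⁻⁸·(10400)⁴·(3.70×10⁸/6.59×10¹¹)² = 209.1 W/m².
For an isothermal sphere T⁴ = (1−a)S/(4σ) = 9.219×10⁸ K⁴.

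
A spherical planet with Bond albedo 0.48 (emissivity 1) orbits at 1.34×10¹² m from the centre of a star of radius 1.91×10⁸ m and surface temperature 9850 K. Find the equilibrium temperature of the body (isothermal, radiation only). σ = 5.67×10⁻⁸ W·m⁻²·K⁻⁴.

T ≈ 70.6 K

The star's surface emits σT_*⁴; at distance d the flux is S = σT_*⁴(R_*/d)².
S = 5.67×10⁻⁸·(9850)⁴·(1.91×10⁸/1.34×10¹²)² = 10.84 W/m².
For an isothermal sphere T⁴ = (1−a)S/(4σ) = 2.486×10⁷ K⁴.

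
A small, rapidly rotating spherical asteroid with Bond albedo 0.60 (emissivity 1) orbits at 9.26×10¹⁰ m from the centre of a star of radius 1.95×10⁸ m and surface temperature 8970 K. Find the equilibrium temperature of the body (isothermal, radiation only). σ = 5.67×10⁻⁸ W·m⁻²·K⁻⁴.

The star's surface emits σT_*⁴; at distance d the flux is S = σT_*⁴(R_*/d)².
S = 5.67×10⁻⁸·(8970)⁴·(1.95×10⁸/9.26×10¹⁰)² = 1628 W/m².
For an isothermal sphere T⁴ = (1−a)S/(4σ) = 2.871×10⁹ K⁴.

T ≈ 231 K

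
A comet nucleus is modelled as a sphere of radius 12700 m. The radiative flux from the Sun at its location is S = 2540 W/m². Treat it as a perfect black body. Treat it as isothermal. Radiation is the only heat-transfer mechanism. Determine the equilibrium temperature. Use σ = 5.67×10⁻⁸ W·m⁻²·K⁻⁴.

At equilibrium, absorbed power = emitted power.
Absorbing cross-section = πr² = 5.067×10⁸ m²; emitting surface = 4πr² = 2.027×10⁹ m² (ratio 4).
S·A_cross = εσ·A_surf·T⁴  ⇒  T⁴ = S/(4σ).
T⁴ = 1.00·2540/(4·5.67×10⁻⁸) = 1.120×10¹⁰ K⁴.
T = (1.120×10¹⁰)^(1/4).

T ≈ 325 K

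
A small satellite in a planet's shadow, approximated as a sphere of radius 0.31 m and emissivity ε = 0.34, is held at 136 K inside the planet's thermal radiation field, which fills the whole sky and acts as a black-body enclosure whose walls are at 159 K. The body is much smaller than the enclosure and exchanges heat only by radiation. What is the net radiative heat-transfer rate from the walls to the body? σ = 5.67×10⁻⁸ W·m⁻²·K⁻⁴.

P_net ≈ 6.91 W

For a small grey body in a large enclosure: P_net = εσA(T_body⁴ − T_wall⁴).
A = 4πr² = 1.208 m²; T_body⁴ − T_wall⁴ = 3.421×10⁸ − 6.391×10⁸ = -2.970×10⁸ K⁴.
|P_net| = 0.34·5.67×10⁻⁸·1.208·2.970×10⁸.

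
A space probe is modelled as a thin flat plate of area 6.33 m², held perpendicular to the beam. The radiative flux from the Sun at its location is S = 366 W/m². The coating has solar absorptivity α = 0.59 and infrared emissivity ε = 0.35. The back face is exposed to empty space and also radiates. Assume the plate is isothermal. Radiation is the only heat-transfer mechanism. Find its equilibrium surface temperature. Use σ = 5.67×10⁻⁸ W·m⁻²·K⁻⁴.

At equilibrium, absorbed power = emitted power.
Absorbing cross-section = A = 6.330 m²; emitting surface = 2A = 12.66 m² (ratio 2).
αS·A_cross = εσ·A_surf·T⁴  ⇒  T⁴ = αS/(ε·2σ).
T⁴ = 0.590·366/(0.35·2·5.67×10⁻⁸) = 5.441×10⁹ K⁴.
T = (5.441×10⁹)^(1/4).

T ≈ 272 K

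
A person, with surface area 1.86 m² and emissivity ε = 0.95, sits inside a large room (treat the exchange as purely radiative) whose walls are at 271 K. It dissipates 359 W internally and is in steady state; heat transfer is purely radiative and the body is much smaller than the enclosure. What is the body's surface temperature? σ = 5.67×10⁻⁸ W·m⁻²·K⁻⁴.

T ≈ 308 K

For a small grey body in a large enclosure, net radiated power = εσA(T⁴ − T_w⁴).
Steady state: P = εσA(T⁴ − T_w⁴) with A = 1.86 m².
T⁴ = P/(εσA) + T_w⁴ = 359/(0.95·5.67×10⁻⁸·1.860) + (271)⁴
    = 3.583×10⁹ + 5.394×10⁹ = 8.977×10⁹ K⁴.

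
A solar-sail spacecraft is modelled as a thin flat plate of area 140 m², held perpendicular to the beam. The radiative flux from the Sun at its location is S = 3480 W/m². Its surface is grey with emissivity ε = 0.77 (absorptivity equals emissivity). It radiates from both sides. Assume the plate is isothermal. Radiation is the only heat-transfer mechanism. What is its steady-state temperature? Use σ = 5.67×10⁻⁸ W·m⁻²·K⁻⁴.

At equilibrium, absorbed power = emitted power.
Absorbing cross-section = A = 140.0 m²; emitting surface = 2A = 280.0 m² (ratio 2).
εS·A_cross = εσ·A_surf·T⁴  ⇒  T⁴ = S/(2σ)   (ε cancels).
T⁴ = 3480/(2·5.67×10⁻⁸) = 3.069×10¹⁰ K⁴.
T = (3.069×10¹⁰)^(1/4).

T ≈ 419 K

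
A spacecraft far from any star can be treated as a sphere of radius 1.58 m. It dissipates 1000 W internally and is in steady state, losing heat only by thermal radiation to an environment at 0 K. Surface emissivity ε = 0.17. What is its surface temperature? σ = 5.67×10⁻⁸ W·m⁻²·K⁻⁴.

T ≈ 240 K

Steady state: internal power = radiated power, P = εσA T⁴.
Radiating area A = 4πr² = 31.37 m².
T⁴ = P/(εσA) = 1000/(0.17·5.67×10⁻⁸·31.37) = 3.307×10⁹ K⁴.
T = (3.307×10⁹)^(1/4).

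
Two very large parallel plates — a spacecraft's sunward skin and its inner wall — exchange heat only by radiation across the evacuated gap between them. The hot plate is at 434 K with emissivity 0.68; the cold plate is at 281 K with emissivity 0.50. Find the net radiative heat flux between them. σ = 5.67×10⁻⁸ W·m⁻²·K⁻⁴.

q ≈ 671 W/m²

For two infinite grey parallel plates, q = σ(T₁⁴ − T₂⁴)/(1/ε₁ + 1/ε₂ − 1).
T₁⁴ − T₂⁴ = 3.548×10¹⁰ − 6.235×10⁹ = 2.924×10¹⁰ K⁴.
1/ε₁ + 1/ε₂ − 1 = 1.471 + 2.000 − 1 = 2.471.
q = 5.67×10⁻⁸ × 2.924×10¹⁰ / 2.471.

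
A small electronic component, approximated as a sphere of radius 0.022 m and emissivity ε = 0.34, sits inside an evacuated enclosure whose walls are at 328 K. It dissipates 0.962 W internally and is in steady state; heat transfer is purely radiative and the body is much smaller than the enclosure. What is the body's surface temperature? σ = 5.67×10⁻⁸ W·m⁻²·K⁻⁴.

For a small grey body in a large enclosure, net radiated power = εσA(T⁴ − T_w⁴).
Steady state: P = εσA(T⁴ − T_w⁴) with A = 4πr² = 0.006082 m².
T⁴ = P/(εσA) + T_w⁴ = 0.962/(0.34·5.67×10⁻⁸·0.006082) + (328)⁴
    = 8.205×10⁹ + 1.157×10¹⁰ = 1.978×10¹⁰ K⁴.

T ≈ 375 K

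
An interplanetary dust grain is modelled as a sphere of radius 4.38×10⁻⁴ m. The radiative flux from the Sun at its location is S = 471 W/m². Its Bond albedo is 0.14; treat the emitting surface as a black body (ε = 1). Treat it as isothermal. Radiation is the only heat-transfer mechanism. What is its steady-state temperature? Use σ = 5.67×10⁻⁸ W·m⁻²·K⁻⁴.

T ≈ 206 K

At equilibrium, absorbed power = emitted power.
Absorbing cross-section = πr² = 6.027×10⁻⁷ m²; emitting surface = 4πr² = 2.411×10⁻⁶ m² (ratio 4).
(1−a)S·A_cross = εσ·A_surf·T⁴  ⇒  T⁴ = (1−a)S/(4σ).
T⁴ = 0.860·471/(4·5.67×10⁻⁸) = 1.786×10⁹ K⁴.
T = (1.786×10⁹)^(1/4).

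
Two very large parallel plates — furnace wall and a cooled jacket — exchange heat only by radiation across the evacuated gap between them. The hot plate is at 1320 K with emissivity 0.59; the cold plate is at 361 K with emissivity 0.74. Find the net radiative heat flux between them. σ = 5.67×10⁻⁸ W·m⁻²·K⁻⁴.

q ≈ 83700 W/m²

For two infinite grey parallel plates, q = σ(T₁⁴ − T₂⁴)/(1/ε₁ + 1/ε₂ − 1).
T₁⁴ − T₂⁴ = 3.036×10¹² − 1.698×10¹⁰ = 3.019×10¹² K⁴.
1/ε₁ + 1/ε₂ − 1 = 1.695 + 1.351 − 1 = 2.046.
q = 5.67×10⁻⁸ × 3.019×10¹² / 2.046.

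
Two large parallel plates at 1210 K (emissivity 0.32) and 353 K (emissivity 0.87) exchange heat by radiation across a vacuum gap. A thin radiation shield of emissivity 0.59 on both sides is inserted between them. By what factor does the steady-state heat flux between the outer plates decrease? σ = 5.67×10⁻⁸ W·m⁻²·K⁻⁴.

Without shield: q₀ = σΔ(T⁴)/(1/ε₁+1/ε₂−1) with denominator 3.274.
With shield the two gaps are in series; the resistances add: (1/ε₁+1/ε_s−1)+(1/ε_s+1/ε₂−1) = 3.820+1.844 = 5.664.
Heat-flux ratio q₀/q = 5.664/3.274.

factor ≈ 1.73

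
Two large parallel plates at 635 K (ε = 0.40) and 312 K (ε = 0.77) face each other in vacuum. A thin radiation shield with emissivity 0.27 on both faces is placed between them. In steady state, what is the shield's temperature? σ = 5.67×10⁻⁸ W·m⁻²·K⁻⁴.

T_s ≈ 525 K

In steady state the net flux on the hot side equals that on the cold side.
σ(T₁⁴−T_s⁴)/D₁ = σ(T_s⁴−T₂⁴)/D₂, with D₁ = 1/ε₁+1/ε_s−1 = 5.204, D₂ = 1/ε_s+1/ε₂−1 = 4.002.
Solve for T_s⁴: T_s⁴ = (D₂·T₁⁴ + D₁·T₂⁴)/(D₁+D₂) = 7.604×10¹⁰ K⁴.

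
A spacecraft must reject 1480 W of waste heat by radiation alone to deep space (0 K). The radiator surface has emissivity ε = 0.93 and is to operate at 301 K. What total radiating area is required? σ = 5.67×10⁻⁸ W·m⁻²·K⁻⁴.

A ≈ 3.42 m²

P = εσA T⁴ ⇒ A = P/(εσT⁴).
T⁴ = 8.209×10⁹ K⁴.
A = 1480/(0.93 × 5.67×10⁻⁸ × 8.209×10⁹).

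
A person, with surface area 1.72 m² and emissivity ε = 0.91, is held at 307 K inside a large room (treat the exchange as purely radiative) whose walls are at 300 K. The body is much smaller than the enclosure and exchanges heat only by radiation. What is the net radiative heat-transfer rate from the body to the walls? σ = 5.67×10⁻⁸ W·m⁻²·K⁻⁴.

For a small grey body in a large enclosure: P_net = εσA(T_body⁴ − T_wall⁴).
A = 1.72 m²; T_body⁴ − T_wall⁴ = 8.883×10⁹ − 8.100×10⁹ = 7.829×10⁸ K⁴.
|P_net| = 0.91·5.67×10⁻⁸·1.720·7.829×10⁸.

P_net ≈ 69.5 W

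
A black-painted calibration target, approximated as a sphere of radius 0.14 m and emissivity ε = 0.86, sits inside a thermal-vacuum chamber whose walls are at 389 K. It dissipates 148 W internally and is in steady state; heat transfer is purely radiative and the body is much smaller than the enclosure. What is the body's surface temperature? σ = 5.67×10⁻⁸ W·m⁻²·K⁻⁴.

T ≈ 433 K

For a small grey body in a large enclosure, net radiated power = εσA(T⁴ − T_w⁴).
Steady state: P = εσA(T⁴ − T_w⁴) with A = 4πr² = 0.2463 m².
T⁴ = P/(εσA) + T_w⁴ = 148/(0.86·5.67×10⁻⁸·0.2463) + (389)⁴
    = 1.232×10¹⁰ + 2.290×10¹⁰ = 3.522×10¹⁰ K⁴.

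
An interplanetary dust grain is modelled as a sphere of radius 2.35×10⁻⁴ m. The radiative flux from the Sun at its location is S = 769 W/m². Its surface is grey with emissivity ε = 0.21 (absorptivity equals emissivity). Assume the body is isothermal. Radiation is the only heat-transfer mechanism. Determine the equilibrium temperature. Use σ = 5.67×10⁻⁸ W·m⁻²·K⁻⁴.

T ≈ 241 K

At equilibrium, absorbed power = emitted power.
Absorbing cross-section = πr² = 1.735×10⁻⁷ m²; emitting surface = 4πr² = 6.940×10⁻⁷ m² (ratio 4).
εS·A_cross = εσ·A_surf·T⁴  ⇒  T⁴ = S/(4σ)   (ε cancels).
T⁴ = 769/(4·5.67×10⁻⁸) = 3.391×10⁹ K⁴.
T = (3.391×10⁹)^(1/4).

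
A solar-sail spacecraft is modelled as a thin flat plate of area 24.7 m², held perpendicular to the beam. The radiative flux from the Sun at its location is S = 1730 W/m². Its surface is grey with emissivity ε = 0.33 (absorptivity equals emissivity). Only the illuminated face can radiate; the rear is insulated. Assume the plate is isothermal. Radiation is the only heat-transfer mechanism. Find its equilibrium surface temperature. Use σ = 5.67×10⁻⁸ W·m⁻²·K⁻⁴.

T ≈ 418 K

At equilibrium, absorbed power = emitted power.
Absorbing cross-section = A = 24.70 m²; emitting surface = A = 24.70 m² (ratio 1).
εS·A_cross = εσ·A_surf·T⁴  ⇒  T⁴ = S/(1σ)   (ε cancels).
T⁴ = 1730/(1·5.67×10⁻⁸) = 3.051×10¹⁰ K⁴.
T = (3.051×10¹⁰)^(1/4).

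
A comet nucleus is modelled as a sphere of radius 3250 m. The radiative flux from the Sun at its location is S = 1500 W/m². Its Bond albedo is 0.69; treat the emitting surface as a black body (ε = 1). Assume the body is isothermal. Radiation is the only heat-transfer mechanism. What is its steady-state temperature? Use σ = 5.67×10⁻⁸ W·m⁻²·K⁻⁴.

T ≈ 213 K

At equilibrium, absorbed power = emitted power.
Absorbing cross-section = πr² = 3.318×10⁷ m²; emitting surface = 4πr² = 1.327×10⁸ m² (ratio 4).
(1−a)S·A_cross = εσ·A_surf·T⁴  ⇒  T⁴ = (1−a)S/(4σ).
T⁴ = 0.310·1500/(4·5.67×10⁻⁸) = 2.050×10⁹ K⁴.
T = (2.050×10⁹)^(1/4).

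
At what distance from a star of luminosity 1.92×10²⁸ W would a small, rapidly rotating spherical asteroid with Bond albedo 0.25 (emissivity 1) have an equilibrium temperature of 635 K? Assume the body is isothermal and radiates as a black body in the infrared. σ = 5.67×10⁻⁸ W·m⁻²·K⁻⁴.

For an isothermal black-emitting sphere, (1−a)S·πr² = σ·4πr²·T⁴ ⇒ S = 4σT⁴/(1−a).
S = 4·5.67×10⁻⁸·(635)⁴/0.750 = 49170 W/m².
Flux falls as S = L/(4πd²), so d = √(L/(4πS)) = √(1.92×10²⁸/(4π·49170)).

d ≈ 1.76×10¹¹ m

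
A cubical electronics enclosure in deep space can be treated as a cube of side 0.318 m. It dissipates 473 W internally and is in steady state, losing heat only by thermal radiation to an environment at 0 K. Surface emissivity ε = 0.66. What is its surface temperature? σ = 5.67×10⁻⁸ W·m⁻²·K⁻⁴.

Steady state: internal power = radiated power, P = εσA T⁴.
Radiating area A = 6L² = 0.6067 m².
T⁴ = P/(εσA) = 473/(0.66·5.67×10⁻⁸·0.6067) = 2.083×10¹⁰ K⁴.
T = (2.083×10¹⁰)^(1/4).

T ≈ 380 K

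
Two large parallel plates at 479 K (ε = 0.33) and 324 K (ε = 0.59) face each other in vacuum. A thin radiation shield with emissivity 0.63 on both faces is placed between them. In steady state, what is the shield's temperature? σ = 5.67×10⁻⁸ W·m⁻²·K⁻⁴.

T_s ≈ 406 K

In steady state the net flux on the hot side equals that on the cold side.
σ(T₁⁴−T_s⁴)/D₁ = σ(T_s⁴−T₂⁴)/D₂, with D₁ = 1/ε₁+1/ε_s−1 = 3.618, D₂ = 1/ε_s+1/ε₂−1 = 2.282.
Solve for T_s⁴: T_s⁴ = (D₂·T₁⁴ + D₁·T₂⁴)/(D₁+D₂) = 2.712×10¹⁰ K⁴.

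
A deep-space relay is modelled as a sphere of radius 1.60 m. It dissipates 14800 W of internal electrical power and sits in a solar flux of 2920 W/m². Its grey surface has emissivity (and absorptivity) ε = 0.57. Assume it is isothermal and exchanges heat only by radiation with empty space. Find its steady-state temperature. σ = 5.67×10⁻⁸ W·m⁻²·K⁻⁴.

T ≈ 406 K

At steady state, absorbed solar power + internal power = radiated power.
Absorbed: α·S·A_cross = 0.57·2920·8.042 = 13390 W (cross-section πr²).
Total input = 13390 + 14800 = 28190 W.
Radiated: εσ·A_surf·T⁴ with A_surf = 4πr² = 32.17 m².
T⁴ = 28190/(0.57·5.67×10⁻⁸·32.17) = 2.711×10¹⁰ K⁴.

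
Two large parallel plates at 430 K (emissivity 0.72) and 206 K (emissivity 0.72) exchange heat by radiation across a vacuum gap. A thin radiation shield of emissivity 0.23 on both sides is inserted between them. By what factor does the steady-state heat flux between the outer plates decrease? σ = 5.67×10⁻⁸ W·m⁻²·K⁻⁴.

factor ≈ 5.33

Without shield: q₀ = σΔ(T⁴)/(1/ε₁+1/ε₂−1) with denominator 1.778.
With shield the two gaps are in series; the resistances add: (1/ε₁+1/ε_s−1)+(1/ε_s+1/ε₂−1) = 4.737+4.737 = 9.473.
Heat-flux ratio q₀/q = 9.473/1.778.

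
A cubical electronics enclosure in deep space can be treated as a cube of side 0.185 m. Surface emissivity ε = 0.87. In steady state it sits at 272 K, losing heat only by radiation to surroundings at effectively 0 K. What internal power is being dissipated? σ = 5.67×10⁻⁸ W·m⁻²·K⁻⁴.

P ≈ 55.4 W

Steady state: P = εσA T⁴.
A = 6L² = 0.2053 m²; T⁴ = (272)⁴ = 5.474×10⁹ K⁴.
P = 0.87 × 5.67×10⁻⁸ × 0.2053 × 5.474×10⁹.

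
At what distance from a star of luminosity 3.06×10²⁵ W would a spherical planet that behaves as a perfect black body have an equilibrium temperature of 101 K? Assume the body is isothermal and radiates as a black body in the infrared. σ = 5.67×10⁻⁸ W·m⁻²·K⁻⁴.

d ≈ 3.21×10¹¹ m

For an isothermal black-emitting sphere, (1−a)S·πr² = σ·4πr²·T⁴ ⇒ S = 4σT⁴/(1−a).
S = 4·5.67×10⁻⁸·(101)⁴/1.00 = 23.60 W/m².
Flux falls as S = L/(4πd²), so d = √(L/(4πS)) = √(3.06×10²⁵/(4π·23.60)).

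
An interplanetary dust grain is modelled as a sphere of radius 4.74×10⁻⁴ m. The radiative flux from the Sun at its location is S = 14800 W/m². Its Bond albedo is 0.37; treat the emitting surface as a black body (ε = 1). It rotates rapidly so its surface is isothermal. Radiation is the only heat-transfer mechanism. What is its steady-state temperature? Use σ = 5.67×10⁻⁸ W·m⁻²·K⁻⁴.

At equilibrium, absorbed power = emitted power.
Absorbing cross-section = πr² = 7.058×10⁻⁷ m²; emitting surface = 4πr² = 2.823×10⁻⁶ m² (ratio 4).
(1−a)S·A_cross = εσ·A_surf·T⁴  ⇒  T⁴ = (1−a)S/(4σ).
T⁴ = 0.630·14800/(4·5.67×10⁻⁸) = 4.111×10¹⁰ K⁴.
T = (4.111×10¹⁰)^(1/4).

T ≈ 450 K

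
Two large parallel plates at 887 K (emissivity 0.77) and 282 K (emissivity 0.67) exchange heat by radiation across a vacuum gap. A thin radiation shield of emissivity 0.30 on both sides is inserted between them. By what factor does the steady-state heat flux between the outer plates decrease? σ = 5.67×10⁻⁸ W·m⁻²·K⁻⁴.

factor ≈ 4.16

Without shield: q₀ = σΔ(T⁴)/(1/ε₁+1/ε₂−1) with denominator 1.791.
With shield the two gaps are in series; the resistances add: (1/ε₁+1/ε_s−1)+(1/ε_s+1/ε₂−1) = 3.632+3.826 = 7.458.
Heat-flux ratio q₀/q = 7.458/1.791.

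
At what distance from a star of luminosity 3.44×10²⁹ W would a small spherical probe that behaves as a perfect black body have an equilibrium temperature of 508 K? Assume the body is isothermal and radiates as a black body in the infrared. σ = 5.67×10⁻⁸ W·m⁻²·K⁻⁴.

For an isothermal black-emitting sphere, (1−a)S·πr² = σ·4πr²·T⁴ ⇒ S = 4σT⁴/(1−a).
S = 4·5.67×10⁻⁸·(508)⁴/1.00 = 15100 W/m².
Flux falls as S = L/(4πd²), so d = √(L/(4πS)) = √(3.44×10²⁹/(4π·15100)).

d ≈ 1.35×10¹² m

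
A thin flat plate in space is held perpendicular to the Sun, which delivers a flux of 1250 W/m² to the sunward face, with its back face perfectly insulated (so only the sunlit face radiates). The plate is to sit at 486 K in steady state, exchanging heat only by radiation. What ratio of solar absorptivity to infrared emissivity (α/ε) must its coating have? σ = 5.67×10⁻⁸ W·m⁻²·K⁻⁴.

Balance: αS·A = εσ·1A·T⁴ ⇒ α/ε = σT⁴/S.
α/ε = 5.67×10⁻⁸·(486)⁴/1250 = 5.67×10⁻⁸·5.579×10¹⁰/1250.

α/ε ≈ 2.53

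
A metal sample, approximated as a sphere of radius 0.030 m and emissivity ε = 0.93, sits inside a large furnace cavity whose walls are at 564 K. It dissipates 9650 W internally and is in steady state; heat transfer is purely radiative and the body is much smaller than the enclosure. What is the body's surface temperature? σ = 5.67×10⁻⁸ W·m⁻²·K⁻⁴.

T ≈ 2010 K

For a small grey body in a large enclosure, net radiated power = εσA(T⁴ − T_w⁴).
Steady state: P = εσA(T⁴ − T_w⁴) with A = 4πr² = 0.01131 m².
T⁴ = P/(εσA) + T_w⁴ = 9650/(0.93·5.67×10⁻⁸·0.01131) + (564)⁴
    = 1.618×10¹³ + 1.012×10¹¹ = 1.628×10¹³ K⁴.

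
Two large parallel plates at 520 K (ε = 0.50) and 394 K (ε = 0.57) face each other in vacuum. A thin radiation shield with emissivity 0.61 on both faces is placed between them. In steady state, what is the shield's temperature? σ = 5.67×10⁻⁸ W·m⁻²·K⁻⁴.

T_s ≈ 467 K

In steady state the net flux on the hot side equals that on the cold side.
σ(T₁⁴−T_s⁴)/D₁ = σ(T_s⁴−T₂⁴)/D₂, with D₁ = 1/ε₁+1/ε_s−1 = 2.639, D₂ = 1/ε_s+1/ε₂−1 = 2.394.
Solve for T_s⁴: T_s⁴ = (D₂·T₁⁴ + D₁·T₂⁴)/(D₁+D₂) = 4.741×10¹⁰ K⁴.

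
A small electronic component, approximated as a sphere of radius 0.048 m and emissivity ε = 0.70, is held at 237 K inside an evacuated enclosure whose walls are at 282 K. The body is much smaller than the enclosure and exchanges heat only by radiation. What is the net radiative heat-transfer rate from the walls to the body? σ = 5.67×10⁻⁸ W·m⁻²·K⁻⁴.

P_net ≈ 3.64 W

For a small grey body in a large enclosure: P_net = εσA(T_body⁴ − T_wall⁴).
A = 4πr² = 0.02895 m²; T_body⁴ − T_wall⁴ = 3.155×10⁹ − 6.324×10⁹ = -3.169×10⁹ K⁴.
|P_net| = 0.70·5.67×10⁻⁸·0.02895·3.169×10⁹.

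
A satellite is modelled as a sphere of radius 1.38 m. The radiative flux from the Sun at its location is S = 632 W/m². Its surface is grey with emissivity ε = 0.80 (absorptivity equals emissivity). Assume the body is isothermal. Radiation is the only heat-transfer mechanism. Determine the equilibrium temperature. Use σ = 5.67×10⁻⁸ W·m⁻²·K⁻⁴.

At equilibrium, absorbed power = emitted power.
Absorbing cross-section = πr² = 5.983 m²; emitting surface = 4πr² = 23.93 m² (ratio 4).
εS·A_cross = εσ·A_surf·T⁴  ⇒  T⁴ = S/(4σ)   (ε cancels).
T⁴ = 632/(4·5.67×10⁻⁸) = 2.787×10⁹ K⁴.
T = (2.787×10⁹)^(1/4).

T ≈ 230 K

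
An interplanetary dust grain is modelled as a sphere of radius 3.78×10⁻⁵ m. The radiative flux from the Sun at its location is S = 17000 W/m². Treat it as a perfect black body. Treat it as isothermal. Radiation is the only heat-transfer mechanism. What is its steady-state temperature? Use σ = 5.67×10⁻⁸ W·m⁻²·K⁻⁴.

T ≈ 523 K

At equilibrium, absorbed power = emitted power.
Absorbing cross-section = πr² = 4.489×10⁻⁹ m²; emitting surface = 4πr² = 1.796×10⁻⁸ m² (ratio 4).
S·A_cross = εσ·A_surf·T⁴  ⇒  T⁴ = S/(4σ).
T⁴ = 1.00·17000/(4·5.67×10⁻⁸) = 7.496×10¹⁰ K⁴.
T = (7.496×10¹⁰)^(1/4).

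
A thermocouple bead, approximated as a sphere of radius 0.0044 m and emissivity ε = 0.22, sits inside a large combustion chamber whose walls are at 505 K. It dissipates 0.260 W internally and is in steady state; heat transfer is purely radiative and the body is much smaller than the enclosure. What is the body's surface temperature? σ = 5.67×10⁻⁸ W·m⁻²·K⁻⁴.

T ≈ 623 K

For a small grey body in a large enclosure, net radiated power = εσA(T⁴ − T_w⁴).
Steady state: P = εσA(T⁴ − T_w⁴) with A = 4πr² = 2.433×10⁻⁴ m².
T⁴ = P/(εσA) + T_w⁴ = 0.260/(0.22·5.67×10⁻⁸·2.433×10⁻⁴) + (505)⁴
    = 8.567×10¹⁰ + 6.504×10¹⁰ = 1.507×10¹¹ K⁴.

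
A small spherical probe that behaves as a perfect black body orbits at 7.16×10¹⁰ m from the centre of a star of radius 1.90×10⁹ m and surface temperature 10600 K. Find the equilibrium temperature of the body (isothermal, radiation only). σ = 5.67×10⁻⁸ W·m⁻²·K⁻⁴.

The star's surface emits σT_*⁴; at distance d the flux is S = σT_*⁴(R_*/d)².
S = 5.67×10⁻⁸·(10600)⁴·(1.90×10⁹/7.16×10¹⁰)² = 5.041×10⁵ W/m².
For an isothermal sphere T⁴ = (1−a)S/(4σ) = 2.223×10¹² K⁴.

T ≈ 1220 K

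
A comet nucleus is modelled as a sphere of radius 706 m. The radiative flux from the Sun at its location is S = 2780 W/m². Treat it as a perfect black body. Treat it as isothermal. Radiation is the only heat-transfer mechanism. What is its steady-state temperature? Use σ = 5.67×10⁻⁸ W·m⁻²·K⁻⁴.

T ≈ 333 K

At equilibrium, absorbed power = emitted power.
Absorbing cross-section = πr² = 1.566×10⁶ m²; emitting surface = 4πr² = 6.264×10⁶ m² (ratio 4).
S·A_cross = εσ·A_surf·T⁴  ⇒  T⁴ = S/(4σ).
T⁴ = 1.00·2780/(4·5.67×10⁻⁸) = 1.226×10¹⁰ K⁴.
T = (1.226×10¹⁰)^(1/4).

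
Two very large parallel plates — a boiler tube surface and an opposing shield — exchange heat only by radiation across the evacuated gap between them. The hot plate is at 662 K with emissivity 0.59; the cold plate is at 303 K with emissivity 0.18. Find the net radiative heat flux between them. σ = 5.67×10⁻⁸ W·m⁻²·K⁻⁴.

q ≈ 1670 W/m²

For two infinite grey parallel plates, q = σ(T₁⁴ − T₂⁴)/(1/ε₁ + 1/ε₂ − 1).
T₁⁴ − T₂⁴ = 1.921×10¹¹ − 8.429×10⁹ = 1.836×10¹¹ K⁴.
1/ε₁ + 1/ε₂ − 1 = 1.695 + 5.556 − 1 = 6.250.
q = 5.67×10⁻⁸ × 1.836×10¹¹ / 6.250.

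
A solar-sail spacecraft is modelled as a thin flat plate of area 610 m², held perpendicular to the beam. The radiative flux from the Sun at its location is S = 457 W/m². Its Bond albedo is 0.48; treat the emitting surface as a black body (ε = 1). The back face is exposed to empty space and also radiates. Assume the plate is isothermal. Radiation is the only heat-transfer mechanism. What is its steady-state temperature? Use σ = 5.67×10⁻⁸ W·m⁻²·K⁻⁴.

T ≈ 214 K

At equilibrium, absorbed power = emitted power.
Absorbing cross-section = A = 610.0 m²; emitting surface = 2A = 1220 m² (ratio 2).
(1−a)S·A_cross = εσ·A_surf·T⁴  ⇒  T⁴ = (1−a)S/(2σ).
T⁴ = 0.520·457/(2·5.67×10⁻⁸) = 2.096×10⁹ K⁴.
T = (2.096×10⁹)^(1/4).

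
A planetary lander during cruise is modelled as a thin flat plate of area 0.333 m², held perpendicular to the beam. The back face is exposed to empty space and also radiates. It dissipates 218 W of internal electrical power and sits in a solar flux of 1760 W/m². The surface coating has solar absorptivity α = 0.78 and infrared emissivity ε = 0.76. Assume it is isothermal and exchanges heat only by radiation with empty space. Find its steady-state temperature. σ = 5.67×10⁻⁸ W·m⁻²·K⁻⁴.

T ≈ 392 K

At steady state, absorbed solar power + internal power = radiated power.
Absorbed: α·S·A_cross = 0.78·1760·0.3330 = 457.1 W (cross-section A).
Total input = 457.1 + 218 = 675.1 W.
Radiated: εσ·A_surf·T⁴ with A_surf = 2A = 0.6660 m².
T⁴ = 675.1/(0.76·5.67×10⁻⁸·0.6660) = 2.352×10¹⁰ K⁴.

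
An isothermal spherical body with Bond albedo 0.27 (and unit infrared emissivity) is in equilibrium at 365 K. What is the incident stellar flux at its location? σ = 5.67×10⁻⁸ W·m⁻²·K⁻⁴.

S ≈ 5510 W/m²

(1−a)S·πr² = σ·4πr²·T⁴ ⇒ S = 4σT⁴/(1−a).
S = 4·5.67×10⁻⁸·1.775×10¹⁰/0.730.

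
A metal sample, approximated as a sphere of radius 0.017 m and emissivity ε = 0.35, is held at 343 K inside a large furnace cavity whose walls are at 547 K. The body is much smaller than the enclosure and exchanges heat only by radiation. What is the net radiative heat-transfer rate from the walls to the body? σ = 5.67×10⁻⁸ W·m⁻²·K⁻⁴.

For a small grey body in a large enclosure: P_net = εσA(T_body⁴ − T_wall⁴).
A = 4πr² = 0.003632 m²; T_body⁴ − T_wall⁴ = 1.384×10¹⁰ − 8.953×10¹⁰ = -7.568×10¹⁰ K⁴.
|P_net| = 0.35·5.67×10⁻⁸·0.003632·7.568×10¹⁰.

P_net ≈ 5.45 W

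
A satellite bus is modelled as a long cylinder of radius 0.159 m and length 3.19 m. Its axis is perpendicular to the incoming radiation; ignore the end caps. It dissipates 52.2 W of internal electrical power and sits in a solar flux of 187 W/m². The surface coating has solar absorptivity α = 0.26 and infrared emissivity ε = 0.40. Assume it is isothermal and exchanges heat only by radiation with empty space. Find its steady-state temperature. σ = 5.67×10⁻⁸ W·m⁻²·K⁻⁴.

T ≈ 194 K

At steady state, absorbed solar power + internal power = radiated power.
Absorbed: α·S·A_cross = 0.26·187·1.014 = 49.32 W (cross-section 2rL).
Total input = 49.32 + 52.2 = 101.5 W.
Radiated: εσ·A_surf·T⁴ with A_surf = 2πrL = 3.187 m².
T⁴ = 101.5/(0.40·5.67×10⁻⁸·3.187) = 1.405×10⁹ K⁴.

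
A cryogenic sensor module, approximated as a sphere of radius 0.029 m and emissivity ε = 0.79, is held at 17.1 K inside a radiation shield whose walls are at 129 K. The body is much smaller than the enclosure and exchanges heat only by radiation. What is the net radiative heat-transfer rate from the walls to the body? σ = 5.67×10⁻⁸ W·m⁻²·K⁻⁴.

P_net ≈ 0.131 W

For a small grey body in a large enclosure: P_net = εσA(T_body⁴ − T_wall⁴).
A = 4πr² = 0.01057 m²; T_body⁴ − T_wall⁴ = 85500 − 2.769×10⁸ = -2.768×10⁸ K⁴.
|P_net| = 0.79·5.67×10⁻⁸·0.01057·2.768×10⁸.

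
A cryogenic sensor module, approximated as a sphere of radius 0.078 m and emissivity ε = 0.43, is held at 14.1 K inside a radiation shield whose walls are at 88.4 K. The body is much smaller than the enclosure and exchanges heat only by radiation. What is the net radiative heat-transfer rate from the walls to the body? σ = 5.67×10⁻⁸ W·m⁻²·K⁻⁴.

For a small grey body in a large enclosure: P_net = εσA(T_body⁴ − T_wall⁴).
A = 4πr² = 0.07645 m²; T_body⁴ − T_wall⁴ = 39530 − 6.107×10⁷ = -6.103×10⁷ K⁴.
|P_net| = 0.43·5.67×10⁻⁸·0.07645·6.103×10⁷.

P_net ≈ 0.114 W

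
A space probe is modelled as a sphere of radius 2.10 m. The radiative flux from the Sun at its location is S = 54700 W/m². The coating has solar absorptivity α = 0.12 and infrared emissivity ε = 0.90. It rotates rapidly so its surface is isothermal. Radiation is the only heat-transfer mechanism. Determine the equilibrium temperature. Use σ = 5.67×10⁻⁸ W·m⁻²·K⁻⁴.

At equilibrium, absorbed power = emitted power.
Absorbing cross-section = πr² = 13.85 m²; emitting surface = 4πr² = 55.42 m² (ratio 4).
αS·A_cross = εσ·A_surf·T⁴  ⇒  T⁴ = αS/(ε·4σ).
T⁴ = 0.120·54700/(0.90·4·5.67×10⁻⁸) = 3.216×10¹⁰ K⁴.
T = (3.216×10¹⁰)^(1/4).

T ≈ 423 K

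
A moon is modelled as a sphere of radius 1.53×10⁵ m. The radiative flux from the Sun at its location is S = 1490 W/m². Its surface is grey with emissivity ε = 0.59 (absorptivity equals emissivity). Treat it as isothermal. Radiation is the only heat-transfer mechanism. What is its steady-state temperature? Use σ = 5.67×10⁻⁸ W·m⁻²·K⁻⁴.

T ≈ 285 K

At equilibrium, absorbed power = emitted power.
Absorbing cross-section = πr² = 7.354×10¹⁰ m²; emitting surface = 4πr² = 2.942×10¹¹ m² (ratio 4).
εS·A_cross = εσ·A_surf·T⁴  ⇒  T⁴ = S/(4σ)   (ε cancels).
T⁴ = 1490/(4·5.67×10⁻⁸) = 6.570×10⁹ K⁴.
T = (6.570×10⁹)^(1/4).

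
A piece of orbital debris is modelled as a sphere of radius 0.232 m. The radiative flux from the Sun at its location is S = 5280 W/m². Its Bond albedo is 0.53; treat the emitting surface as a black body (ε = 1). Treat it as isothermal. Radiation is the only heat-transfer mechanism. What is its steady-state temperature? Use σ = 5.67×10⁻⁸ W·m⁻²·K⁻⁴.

At equilibrium, absorbed power = emitted power.
Absorbing cross-section = πr² = 0.1691 m²; emitting surface = 4πr² = 0.6764 m² (ratio 4).
(1−a)S·A_cross = εσ·A_surf·T⁴  ⇒  T⁴ = (1−a)S/(4σ).
T⁴ = 0.470·5280/(4·5.67×10⁻⁸) = 1.094×10¹⁰ K⁴.
T = (1.094×10¹⁰)^(1/4).

T ≈ 323 K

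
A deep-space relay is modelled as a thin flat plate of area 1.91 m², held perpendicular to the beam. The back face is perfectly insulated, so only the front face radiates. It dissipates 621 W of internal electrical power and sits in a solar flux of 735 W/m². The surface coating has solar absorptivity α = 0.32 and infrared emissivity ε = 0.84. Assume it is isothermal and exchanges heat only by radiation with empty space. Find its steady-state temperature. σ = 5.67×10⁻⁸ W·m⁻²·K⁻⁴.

At steady state, absorbed solar power + internal power = radiated power.
Absorbed: α·S·A_cross = 0.32·735·1.910 = 449.2 W (cross-section A).
Total input = 449.2 + 621 = 1070 W.
Radiated: εσ·A_surf·T⁴ with A_surf = A = 1.910 m².
T⁴ = 1070/(0.84·5.67×10⁻⁸·1.910) = 1.176×10¹⁰ K⁴.

T ≈ 329 K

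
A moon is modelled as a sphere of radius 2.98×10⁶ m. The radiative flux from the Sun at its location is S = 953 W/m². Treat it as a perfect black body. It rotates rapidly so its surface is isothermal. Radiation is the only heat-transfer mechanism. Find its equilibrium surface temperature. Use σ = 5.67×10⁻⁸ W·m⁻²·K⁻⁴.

T ≈ 255 K

At equilibrium, absorbed power = emitted power.
Absorbing cross-section = πr² = 2.790×10¹³ m²; emitting surface = 4πr² = 1.116×10¹⁴ m² (ratio 4).
S·A_cross = εσ·A_surf·T⁴  ⇒  T⁴ = S/(4σ).
T⁴ = 1.00·953/(4·5.67×10⁻⁸) = 4.202×10⁹ K⁴.
T = (4.202×10⁹)^(1/4).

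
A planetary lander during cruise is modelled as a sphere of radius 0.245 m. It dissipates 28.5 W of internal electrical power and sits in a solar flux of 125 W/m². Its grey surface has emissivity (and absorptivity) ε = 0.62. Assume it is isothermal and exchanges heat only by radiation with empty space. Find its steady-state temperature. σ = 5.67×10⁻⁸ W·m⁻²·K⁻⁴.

At steady state, absorbed solar power + internal power = radiated power.
Absorbed: α·S·A_cross = 0.62·125·0.1886 = 14.61 W (cross-section πr²).
Total input = 14.61 + 28.5 = 43.11 W.
Radiated: εσ·A_surf·T⁴ with A_surf = 4πr² = 0.7543 m².
T⁴ = 43.11/(0.62·5.67×10⁻⁸·0.7543) = 1.626×10⁹ K⁴.

T ≈ 201 K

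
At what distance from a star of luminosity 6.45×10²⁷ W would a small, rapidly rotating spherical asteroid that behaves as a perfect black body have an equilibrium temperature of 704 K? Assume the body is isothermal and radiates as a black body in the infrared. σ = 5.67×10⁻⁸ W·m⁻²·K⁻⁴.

d ≈ 9.60×10¹⁰ m

For an isothermal black-emitting sphere, (1−a)S·πr² = σ·4πr²·T⁴ ⇒ S = 4σT⁴/(1−a).
S = 4·5.67×10⁻⁸·(704)⁴/1.00 = 55710 W/m².
Flux falls as S = L/(4πd²), so d = √(L/(4πS)) = √(6.45×10²⁷/(4π·55710)).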